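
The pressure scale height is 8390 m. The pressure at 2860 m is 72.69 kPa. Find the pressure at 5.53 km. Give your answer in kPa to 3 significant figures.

Between two levels, P₂ = P₁ exp(−Δz/H) with Δz = z₂ − z₁.
Δz = 5530.0 − 2860.0 = 2670.0 m; Δz/H = 2670.0/8390.0 = 0.31824.
P₂ = 72.69 × exp(−0.31824) = 72.69 × 0.72743 = 52.877 kPa.

P ≈ 52.9 kPa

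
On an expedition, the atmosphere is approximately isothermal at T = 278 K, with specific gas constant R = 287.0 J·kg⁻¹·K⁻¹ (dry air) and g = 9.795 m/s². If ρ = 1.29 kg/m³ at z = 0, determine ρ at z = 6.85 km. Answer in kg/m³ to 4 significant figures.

Scale height: H = RT/g = 287.0 × 278 / 9.795 = 8145.6 m.
In an isothermal atmosphere, density decays like pressure: ρ = ρ₀ exp(−z/H).
z/H = 6850.0/8145.6 = 0.84094; exp(−0.84094) = 0.43130.
ρ = 1.29 × 0.43130 = 0.55638 kg/m³.

ρ ≈ 0.5564 kg/m³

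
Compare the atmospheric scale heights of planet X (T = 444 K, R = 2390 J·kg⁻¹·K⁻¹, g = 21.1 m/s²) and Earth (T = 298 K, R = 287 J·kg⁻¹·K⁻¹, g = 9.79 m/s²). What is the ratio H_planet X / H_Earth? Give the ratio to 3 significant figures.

H_planet X/H_Earth ≈ 5.76

H = RT/g for each body.
H_planet X = 2390 × 444 / 21.1 = 50292 m.
H_Earth = 287 × 298 / 9.79 = 8736.1 m.
H_planet X/H_Earth = 50292/8736.1 = 5.7568.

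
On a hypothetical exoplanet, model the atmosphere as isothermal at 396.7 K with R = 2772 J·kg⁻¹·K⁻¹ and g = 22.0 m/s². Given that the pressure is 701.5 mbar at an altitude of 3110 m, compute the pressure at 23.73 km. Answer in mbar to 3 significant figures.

P ≈ 464 mbar

Scale height: H = RT/g = 2772 × 396.7 / 22.0 = 49984 m.
Between two levels, P₂ = P₁ exp(−Δz/H) with Δz = z₂ − z₁.
Δz = 23730 − 3110.0 = 20620 m; Δz/H = 20620/49984 = 0.41253.
P₂ = 701.5 × exp(−0.41253) = 701.5 × 0.66197 = 464.37 mbar.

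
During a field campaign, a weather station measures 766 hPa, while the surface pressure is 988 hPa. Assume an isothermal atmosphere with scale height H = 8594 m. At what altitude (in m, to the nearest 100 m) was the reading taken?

Invert the barometric formula: z = H ln(P₀/P).
P₀/P = 988/766 = 1.2898; ln(1.2898) = 0.25449.
z = 8594.0 × 0.25449 = 2187.1 m.

z ≈ 2200 m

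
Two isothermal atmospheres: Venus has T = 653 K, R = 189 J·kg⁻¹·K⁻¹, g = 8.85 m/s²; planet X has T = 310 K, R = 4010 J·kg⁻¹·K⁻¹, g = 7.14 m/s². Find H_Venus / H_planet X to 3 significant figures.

H = RT/g for each body.
H_Venus = 189 × 653 / 8.85 = 13945 m.
H_planet X = 4010 × 310 / 7.14 = 174100 m.
H_Venus/H_planet X = 13945/174100 = 0.080098.

H_Venus/H_planet X ≈ 0.0801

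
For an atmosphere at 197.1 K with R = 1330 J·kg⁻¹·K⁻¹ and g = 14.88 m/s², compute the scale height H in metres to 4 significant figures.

The scale height of an isothermal atmosphere is H = RT/g.
H = 1330 × 197.1 / 14.88 = 262140/14.88 = 17617 m.

H ≈ 17620 m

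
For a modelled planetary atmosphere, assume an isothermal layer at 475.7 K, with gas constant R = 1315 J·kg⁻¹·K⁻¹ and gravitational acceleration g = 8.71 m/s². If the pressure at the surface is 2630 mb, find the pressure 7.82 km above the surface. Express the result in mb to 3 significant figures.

Scale height: H = RT/g = 1315 × 475.7 / 8.71 = 71819 m.
Barometric formula: P = P₀ exp(−z/H).
z/H = 7820.0/71819 = 0.10888; exp(−0.10888) = 0.89684.
P = 2630 × 0.89684 = 2358.7 mb.

P ≈ 2360 mb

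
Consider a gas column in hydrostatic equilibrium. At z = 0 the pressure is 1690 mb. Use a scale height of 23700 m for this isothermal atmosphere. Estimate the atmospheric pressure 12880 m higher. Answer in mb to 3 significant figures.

Barometric formula: P = P₀ exp(−z/H).
z/H = 12880/23700 = 0.54346; exp(−0.54346) = 0.58074.
P = 1690 × 0.58074 = 981.45 mb.

P ≈ 981 mb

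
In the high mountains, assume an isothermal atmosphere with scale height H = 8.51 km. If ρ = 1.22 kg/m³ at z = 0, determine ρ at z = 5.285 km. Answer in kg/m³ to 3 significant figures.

ρ ≈ 0.656 kg/m³

In an isothermal atmosphere, density decays like pressure: ρ = ρ₀ exp(−z/H).
z/H = 5285.0/8510.0 = 0.62103; exp(−0.62103) = 0.53739.
ρ = 1.22 × 0.53739 = 0.65562 kg/m³.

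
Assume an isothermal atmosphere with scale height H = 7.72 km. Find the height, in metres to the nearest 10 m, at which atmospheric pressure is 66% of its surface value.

z ≈ 3210 m

Set P/P₀ = exp(−z/H) = 0.66, so z = −H ln(0.66).
−ln(0.66) = 0.41552; z = 7720.0 × 0.41552 = 3207.8 m.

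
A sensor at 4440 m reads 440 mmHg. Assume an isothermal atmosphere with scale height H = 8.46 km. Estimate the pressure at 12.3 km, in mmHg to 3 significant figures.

P ≈ 174 mmHg

Between two levels, P₂ = P₁ exp(−Δz/H) with Δz = z₂ − z₁.
Δz = 12300 − 4440.0 = 7860.0 m; Δz/H = 7860.0/8460.0 = 0.92908.
P₂ = 440 × exp(−0.92908) = 440 × 0.39492 = 173.76 mmHg.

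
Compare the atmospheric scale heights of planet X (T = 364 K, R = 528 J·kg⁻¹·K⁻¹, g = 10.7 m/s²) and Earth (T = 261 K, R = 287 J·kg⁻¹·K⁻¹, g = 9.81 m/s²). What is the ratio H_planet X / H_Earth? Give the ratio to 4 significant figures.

H = RT/g for each body.
H_planet X = 528 × 364 / 10.7 = 17962 m.
H_Earth = 287 × 261 / 9.81 = 7635.8 m.
H_planet X/H_Earth = 17962/7635.8 = 2.3523.

H_planet X/H_Earth ≈ 2.352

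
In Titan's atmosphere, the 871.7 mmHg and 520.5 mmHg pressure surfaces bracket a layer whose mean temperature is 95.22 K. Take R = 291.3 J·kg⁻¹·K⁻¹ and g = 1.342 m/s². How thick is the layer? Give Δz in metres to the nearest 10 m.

Hypsometric equation: Δz = (R T̄/g) ln(P₁/P₂).
R T̄/g = 291.3 × 95.22 / 1.342 = 20669 m.
ln(871.7/520.5) = ln(1.6747) = 0.51563.
Δz = 20669 × 0.51563 = 10658 m.

Δz ≈ 10660 m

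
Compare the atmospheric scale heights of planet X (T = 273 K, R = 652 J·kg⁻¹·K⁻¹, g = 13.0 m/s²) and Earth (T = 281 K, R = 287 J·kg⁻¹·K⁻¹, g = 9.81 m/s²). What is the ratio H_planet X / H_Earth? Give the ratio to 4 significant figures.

H = RT/g for each body.
H_planet X = 652 × 273 / 13.0 = 13692 m.
H_Earth = 287 × 281 / 9.81 = 8220.9 m.
H_planet X/H_Earth = 13692/8220.9 = 1.6655.

H_planet X/H_Earth ≈ 1.666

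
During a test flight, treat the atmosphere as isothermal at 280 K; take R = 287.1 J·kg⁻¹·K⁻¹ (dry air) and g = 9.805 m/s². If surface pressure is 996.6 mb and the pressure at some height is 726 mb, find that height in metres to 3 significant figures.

Scale height: H = RT/g = 287.1 × 280 / 9.805 = 8198.7 m.
Invert the barometric formula: z = H ln(P₀/P).
P₀/P = 996.6/726 = 1.3727; ln(1.3727) = 0.31678.
z = 8198.7 × 0.31678 = 2597.2 m.

z ≈ 2600 m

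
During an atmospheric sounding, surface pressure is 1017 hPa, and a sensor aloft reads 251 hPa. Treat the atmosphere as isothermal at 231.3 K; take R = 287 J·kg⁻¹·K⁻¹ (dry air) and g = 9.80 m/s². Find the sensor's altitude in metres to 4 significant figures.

z ≈ 9478 m

Scale height: H = RT/g = 287 × 231.3 / 9.80 = 6773.8 m.
Invert the barometric formula: z = H ln(P₀/P).
P₀/P = 1017/251 = 4.0518; ln(4.0518) = 1.3992.
z = 6773.8 × 1.3992 = 9477.9 m.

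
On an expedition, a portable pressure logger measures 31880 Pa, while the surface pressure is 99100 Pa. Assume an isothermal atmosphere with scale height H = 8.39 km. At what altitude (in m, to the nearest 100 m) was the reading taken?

z ≈ 9500 m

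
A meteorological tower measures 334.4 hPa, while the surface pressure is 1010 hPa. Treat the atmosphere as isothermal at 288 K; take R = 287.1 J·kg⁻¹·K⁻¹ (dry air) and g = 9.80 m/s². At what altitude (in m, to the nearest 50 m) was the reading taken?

z ≈ 9350 m

Scale height: H = RT/g = 287.1 × 288 / 9.80 = 8437.2 m.
Invert the barometric formula: z = H ln(P₀/P).
P₀/P = 1010/334.4 = 3.0203; ln(3.0203) = 1.1054.
z = 8437.2 × 1.1054 = 9326.5 m.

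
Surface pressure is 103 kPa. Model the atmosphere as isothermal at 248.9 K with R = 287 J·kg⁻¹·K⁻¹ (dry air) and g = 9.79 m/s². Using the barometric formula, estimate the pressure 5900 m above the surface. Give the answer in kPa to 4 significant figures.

Scale height: H = RT/g = 287 × 248.9 / 9.79 = 7296.7 m.
Barometric formula: P = P₀ exp(−z/H).
z/H = 5900.0/7296.7 = 0.80858; exp(−0.80858) = 0.44549.
P = 103 × 0.44549 = 45.885 kPa.

P ≈ 45.89 kPa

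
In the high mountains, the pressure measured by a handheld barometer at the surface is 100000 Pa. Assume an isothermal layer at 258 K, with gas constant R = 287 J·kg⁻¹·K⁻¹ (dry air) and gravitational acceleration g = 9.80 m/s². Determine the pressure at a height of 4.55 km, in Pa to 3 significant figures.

Scale height: H = RT/g = 287 × 258 / 9.80 = 7555.7 m.
Barometric formula: P = P₀ exp(−z/H).
z/H = 4550.0/7555.7 = 0.60219; exp(−0.60219) = 0.54761.
P = 100000 × 0.54761 = 54761 Pa.

P ≈ 54800 Pa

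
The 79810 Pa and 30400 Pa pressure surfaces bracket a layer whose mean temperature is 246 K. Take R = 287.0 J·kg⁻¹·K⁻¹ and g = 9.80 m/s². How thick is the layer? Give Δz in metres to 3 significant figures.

Hypsometric equation: Δz = (R T̄/g) ln(P₁/P₂).
R T̄/g = 287.0 × 246 / 9.80 = 7204.3 m.
ln(79810/30400) = ln(2.6253) = 0.96520.
Δz = 7204.3 × 0.96520 = 6953.6 m.

Δz ≈ 6950 m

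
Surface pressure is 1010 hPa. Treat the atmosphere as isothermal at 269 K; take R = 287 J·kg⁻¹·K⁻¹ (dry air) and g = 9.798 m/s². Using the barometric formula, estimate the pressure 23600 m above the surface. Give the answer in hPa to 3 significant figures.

P ≈ 50.5 hPa

Scale height: H = RT/g = 287 × 269 / 9.798 = 7879.5 m.
Barometric formula: P = P₀ exp(−z/H).
z/H = 23600/7879.5 = 2.9951; exp(−2.9951) = 0.050032.
P = 1010 × 0.050032 = 50.532 hPa.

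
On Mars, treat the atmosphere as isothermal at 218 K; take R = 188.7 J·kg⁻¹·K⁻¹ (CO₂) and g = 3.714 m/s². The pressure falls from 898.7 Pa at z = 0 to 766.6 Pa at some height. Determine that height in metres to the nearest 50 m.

Scale height: H = RT/g = 188.7 × 218 / 3.714 = 11076 m.
Invert the barometric formula: z = H ln(P₀/P).
P₀/P = 898.7/766.6 = 1.1723; ln(1.1723) = 0.15897.
z = 11076 × 0.15897 = 1760.8 m.

z ≈ 1750 m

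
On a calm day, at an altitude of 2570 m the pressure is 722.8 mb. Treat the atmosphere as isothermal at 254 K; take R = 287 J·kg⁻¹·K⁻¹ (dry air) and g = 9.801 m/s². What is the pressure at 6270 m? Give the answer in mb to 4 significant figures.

P ≈ 439.5 mb

Scale height: H = RT/g = 287 × 254 / 9.801 = 7437.8 m.
Between two levels, P₂ = P₁ exp(−Δz/H) with Δz = z₂ − z₁.
Δz = 6270.0 − 2570.0 = 3700.0 m; Δz/H = 3700.0/7437.8 = 0.49746.
P₂ = 722.8 × exp(−0.49746) = 722.8 × 0.60807 = 439.51 mb.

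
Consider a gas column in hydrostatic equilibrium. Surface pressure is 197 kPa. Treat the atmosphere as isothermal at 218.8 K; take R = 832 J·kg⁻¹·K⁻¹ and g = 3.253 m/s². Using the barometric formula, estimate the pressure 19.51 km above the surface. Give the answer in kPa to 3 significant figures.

Scale height: H = RT/g = 832 × 218.8 / 3.253 = 55961 m.
Barometric formula: P = P₀ exp(−z/H).
z/H = 19510/55961 = 0.34864; exp(−0.34864) = 0.70565.
P = 197 × 0.70565 = 139.01 kPa.

P ≈ 139 kPa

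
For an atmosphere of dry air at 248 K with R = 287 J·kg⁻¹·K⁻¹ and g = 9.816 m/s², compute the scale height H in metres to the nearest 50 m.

The scale height of an isothermal atmosphere is H = RT/g.
H = 287 × 248 / 9.816 = 71176/9.816 = 7251.0 m.

H ≈ 7250 m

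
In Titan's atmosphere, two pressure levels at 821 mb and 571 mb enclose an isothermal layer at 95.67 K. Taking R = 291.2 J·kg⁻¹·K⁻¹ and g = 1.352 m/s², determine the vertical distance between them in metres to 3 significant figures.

Δz ≈ 7480 m

Hypsometric equation: Δz = (R T̄/g) ln(P₁/P₂).
R T̄/g = 291.2 × 95.67 / 1.352 = 20606 m.
ln(821/571) = ln(1.4378) = 0.36311.
Δz = 20606 × 0.36311 = 7482.2 m.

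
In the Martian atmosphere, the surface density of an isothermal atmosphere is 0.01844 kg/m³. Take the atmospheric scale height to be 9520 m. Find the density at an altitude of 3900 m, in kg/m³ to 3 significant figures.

ρ ≈ 0.0122 kg/m³

In an isothermal atmosphere, density decays like pressure: ρ = ρ₀ exp(−z/H).
z/H = 3900.0/9520.0 = 0.40966; exp(−0.40966) = 0.66388.
ρ = 0.01844 × 0.66388 = 0.012242 kg/m³.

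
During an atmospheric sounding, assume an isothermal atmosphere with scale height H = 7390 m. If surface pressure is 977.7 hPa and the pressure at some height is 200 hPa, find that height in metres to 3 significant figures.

z ≈ 11700 m

Invert the barometric formula: z = H ln(P₀/P).
P₀/P = 977.7/200 = 4.8885; ln(4.8885) = 1.5869.
z = 7390.0 × 1.5869 = 11727 m.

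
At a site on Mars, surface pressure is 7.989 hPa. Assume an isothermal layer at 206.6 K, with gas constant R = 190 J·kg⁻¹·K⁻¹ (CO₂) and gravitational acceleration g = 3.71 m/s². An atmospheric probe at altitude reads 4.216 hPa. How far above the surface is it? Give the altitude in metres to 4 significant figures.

z ≈ 6763 m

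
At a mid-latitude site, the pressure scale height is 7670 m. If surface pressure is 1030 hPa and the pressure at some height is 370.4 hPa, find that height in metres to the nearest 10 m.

z ≈ 7840 m

Invert the barometric formula: z = H ln(P₀/P).
P₀/P = 1030/370.4 = 2.7808; ln(2.7808) = 1.0227.
z = 7670.0 × 1.0227 = 7844.1 m.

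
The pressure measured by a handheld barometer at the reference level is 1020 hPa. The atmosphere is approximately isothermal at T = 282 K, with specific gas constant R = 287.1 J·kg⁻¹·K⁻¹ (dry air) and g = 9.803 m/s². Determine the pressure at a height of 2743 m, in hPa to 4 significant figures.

P ≈ 731.7 hPa

Scale height: H = RT/g = 287.1 × 282 / 9.803 = 8258.9 m.
Barometric formula: P = P₀ exp(−z/H).
z/H = 2743.0/8258.9 = 0.33213; exp(−0.33213) = 0.71739.
P = 1020 × 0.71739 = 731.74 hPa.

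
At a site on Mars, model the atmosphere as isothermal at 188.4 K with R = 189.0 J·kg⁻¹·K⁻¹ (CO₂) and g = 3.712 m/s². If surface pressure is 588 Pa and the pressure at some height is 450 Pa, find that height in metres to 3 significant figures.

Scale height: H = RT/g = 189.0 × 188.4 / 3.712 = 9592.6 m.
Invert the barometric formula: z = H ln(P₀/P).
P₀/P = 588/450 = 1.3067; ln(1.3067) = 0.26750.
z = 9592.6 × 0.26750 = 2566.0 m.

z ≈ 2570 m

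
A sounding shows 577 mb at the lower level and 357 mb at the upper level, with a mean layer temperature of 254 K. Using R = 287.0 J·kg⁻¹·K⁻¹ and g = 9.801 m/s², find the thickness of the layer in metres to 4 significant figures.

Hypsometric equation: Δz = (R T̄/g) ln(P₁/P₂).
R T̄/g = 287.0 × 254 / 9.801 = 7437.8 m.
ln(577/357) = ln(1.6162) = 0.48008.
Δz = 7437.8 × 0.48008 = 3570.7 m.

Δz ≈ 3571 m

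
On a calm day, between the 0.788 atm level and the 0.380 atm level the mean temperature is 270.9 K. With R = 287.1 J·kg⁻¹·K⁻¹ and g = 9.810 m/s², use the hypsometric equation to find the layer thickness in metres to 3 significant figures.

Hypsometric equation: Δz = (R T̄/g) ln(P₁/P₂).
R T̄/g = 287.1 × 270.9 / 9.810 = 7928.2 m.
ln(0.788/0.380) = ln(2.0737) = 0.72933.
Δz = 7928.2 × 0.72933 = 5782.3 m.

Δz ≈ 5780 m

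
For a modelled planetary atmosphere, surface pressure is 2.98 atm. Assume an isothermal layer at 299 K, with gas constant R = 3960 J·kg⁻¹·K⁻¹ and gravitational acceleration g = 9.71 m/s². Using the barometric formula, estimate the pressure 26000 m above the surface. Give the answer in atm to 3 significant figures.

Scale height: H = RT/g = 3960 × 299 / 9.71 = 121940 m.
Barometric formula: P = P₀ exp(−z/H).
z/H = 26000/121940 = 0.21322; exp(−0.21322) = 0.80798.
P = 2.98 × 0.80798 = 2.4078 atm.

P ≈ 2.41 atm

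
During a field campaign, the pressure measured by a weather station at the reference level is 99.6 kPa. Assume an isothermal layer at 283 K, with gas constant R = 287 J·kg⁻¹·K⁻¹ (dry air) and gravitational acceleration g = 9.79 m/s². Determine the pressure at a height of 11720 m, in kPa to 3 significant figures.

P ≈ 24.3 kPa

Scale height: H = RT/g = 287 × 283 / 9.79 = 8296.3 m.
Barometric formula: P = P₀ exp(−z/H).
z/H = 11720/8296.3 = 1.4127; exp(−1.4127) = 0.24348.
P = 99.6 × 0.24348 = 24.251 kPa.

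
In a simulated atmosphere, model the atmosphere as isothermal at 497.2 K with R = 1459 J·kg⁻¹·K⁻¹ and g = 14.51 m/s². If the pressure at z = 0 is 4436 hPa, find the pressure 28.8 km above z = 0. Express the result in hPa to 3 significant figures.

P ≈ 2490 hPa

Scale height: H = RT/g = 1459 × 497.2 / 14.51 = 49994 m.
Barometric formula: P = P₀ exp(−z/H).
z/H = 28800/49994 = 0.57607; exp(−0.57607) = 0.56210.
P = 4436 × 0.56210 = 2493.5 hPa.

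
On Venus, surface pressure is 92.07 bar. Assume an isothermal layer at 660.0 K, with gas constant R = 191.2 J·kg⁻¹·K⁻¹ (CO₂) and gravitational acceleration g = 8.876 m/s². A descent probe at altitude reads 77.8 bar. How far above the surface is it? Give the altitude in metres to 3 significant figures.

Scale height: H = RT/g = 191.2 × 660.0 / 8.876 = 14217 m.
Invert the barometric formula: z = H ln(P₀/P).
P₀/P = 92.07/77.8 = 1.1834; ln(1.1834) = 0.16839.
z = 14217 × 0.16839 = 2394.0 m.

z ≈ 2390 m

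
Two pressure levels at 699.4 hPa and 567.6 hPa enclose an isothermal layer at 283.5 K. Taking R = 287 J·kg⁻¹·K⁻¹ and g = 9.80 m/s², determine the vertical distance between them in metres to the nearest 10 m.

Δz ≈ 1730 m

Hypsometric equation: Δz = (R T̄/g) ln(P₁/P₂).
R T̄/g = 287 × 283.5 / 9.80 = 8302.5 m.
ln(699.4/567.6) = ln(1.2322) = 0.20880.
Δz = 8302.5 × 0.20880 = 1733.6 m.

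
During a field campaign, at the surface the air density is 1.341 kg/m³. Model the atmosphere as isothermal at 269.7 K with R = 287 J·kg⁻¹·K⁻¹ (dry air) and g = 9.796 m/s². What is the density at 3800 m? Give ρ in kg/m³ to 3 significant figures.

Scale height: H = RT/g = 287 × 269.7 / 9.796 = 7901.6 m.
In an isothermal atmosphere, density decays like pressure: ρ = ρ₀ exp(−z/H).
z/H = 3800.0/7901.6 = 0.48092; exp(−0.48092) = 0.61821.
ρ = 1.341 × 0.61821 = 0.82902 kg/m³.

ρ ≈ 0.829 kg/m³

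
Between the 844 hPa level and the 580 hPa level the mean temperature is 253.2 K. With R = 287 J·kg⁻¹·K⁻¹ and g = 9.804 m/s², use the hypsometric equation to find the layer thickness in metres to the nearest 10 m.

Hypsometric equation: Δz = (R T̄/g) ln(P₁/P₂).
R T̄/g = 287 × 253.2 / 9.804 = 7412.1 m.
ln(844/580) = ln(1.4552) = 0.37514.
Δz = 7412.1 × 0.37514 = 2780.6 m.

Δz ≈ 2780 m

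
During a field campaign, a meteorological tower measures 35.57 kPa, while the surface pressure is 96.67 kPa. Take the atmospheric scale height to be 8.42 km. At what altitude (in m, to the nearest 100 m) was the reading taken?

Invert the barometric formula: z = H ln(P₀/P).
P₀/P = 96.67/35.57 = 2.7177; ln(2.7177) = 0.99979.
z = 8420.0 × 0.99979 = 8418.2 m.

z ≈ 8400 m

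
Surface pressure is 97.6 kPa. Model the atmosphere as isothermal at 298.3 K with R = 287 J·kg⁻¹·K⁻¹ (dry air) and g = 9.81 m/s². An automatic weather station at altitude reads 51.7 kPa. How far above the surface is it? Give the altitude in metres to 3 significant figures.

z ≈ 5550 m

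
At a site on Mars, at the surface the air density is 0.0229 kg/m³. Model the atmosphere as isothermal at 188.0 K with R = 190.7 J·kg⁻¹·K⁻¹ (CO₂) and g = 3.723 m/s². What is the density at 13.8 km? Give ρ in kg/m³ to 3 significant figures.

Scale height: H = RT/g = 190.7 × 188.0 / 3.723 = 9629.8 m.
In an isothermal atmosphere, density decays like pressure: ρ = ρ₀ exp(−z/H).
z/H = 13800/9629.8 = 1.4331; exp(−1.4331) = 0.23857.
ρ = 0.0229 × 0.23857 = 0.0054633 kg/m³.

ρ ≈ 0.00546 kg/m³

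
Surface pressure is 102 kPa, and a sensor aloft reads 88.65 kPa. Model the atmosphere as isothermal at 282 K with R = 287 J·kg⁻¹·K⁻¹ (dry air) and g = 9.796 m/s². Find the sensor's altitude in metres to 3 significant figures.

z ≈ 1160 m

Scale height: H = RT/g = 287 × 282 / 9.796 = 8261.9 m.
Invert the barometric formula: z = H ln(P₀/P).
P₀/P = 102/88.65 = 1.1506; ln(1.1506) = 0.14028.
z = 8261.9 × 0.14028 = 1159.0 m.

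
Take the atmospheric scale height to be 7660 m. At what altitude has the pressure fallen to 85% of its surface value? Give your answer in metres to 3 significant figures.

Set P/P₀ = exp(−z/H) = 0.85, so z = −H ln(0.85).
−ln(0.85) = 0.16252; z = 7660.0 × 0.16252 = 1244.9 m.

z ≈ 1240 m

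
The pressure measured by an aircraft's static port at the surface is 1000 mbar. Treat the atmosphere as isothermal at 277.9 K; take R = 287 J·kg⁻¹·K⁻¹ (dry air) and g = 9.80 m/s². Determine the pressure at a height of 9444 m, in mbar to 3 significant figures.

P ≈ 313 mbar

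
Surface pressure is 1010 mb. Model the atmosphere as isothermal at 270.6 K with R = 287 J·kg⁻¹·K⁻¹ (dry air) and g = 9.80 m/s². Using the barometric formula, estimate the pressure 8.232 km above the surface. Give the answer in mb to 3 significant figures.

P ≈ 357 mb

Scale height: H = RT/g = 287 × 270.6 / 9.80 = 7924.7 m.
Barometric formula: P = P₀ exp(−z/H).
z/H = 8232.0/7924.7 = 1.0388; exp(−1.0388) = 0.35388.
P = 1010 × 0.35388 = 357.42 mb.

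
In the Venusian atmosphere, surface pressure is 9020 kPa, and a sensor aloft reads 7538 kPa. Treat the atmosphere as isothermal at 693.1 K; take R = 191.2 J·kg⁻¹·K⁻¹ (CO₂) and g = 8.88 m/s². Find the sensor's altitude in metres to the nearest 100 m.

z ≈ 2700 m

Scale height: H = RT/g = 191.2 × 693.1 / 8.88 = 14924 m.
Invert the barometric formula: z = H ln(P₀/P).
P₀/P = 9020/7538 = 1.1966; ln(1.1966) = 0.17948.
z = 14924 × 0.17948 = 2678.6 m.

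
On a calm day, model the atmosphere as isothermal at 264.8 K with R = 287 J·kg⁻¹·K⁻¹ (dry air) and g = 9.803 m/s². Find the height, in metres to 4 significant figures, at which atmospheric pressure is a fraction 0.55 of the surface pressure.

Scale height: H = RT/g = 287 × 264.8 / 9.803 = 7752.5 m.
Set P/P₀ = exp(−z/H) = 0.55, so z = −H ln(0.55).
−ln(0.55) = 0.59784; z = 7752.5 × 0.59784 = 4634.8 m.

z ≈ 4635 m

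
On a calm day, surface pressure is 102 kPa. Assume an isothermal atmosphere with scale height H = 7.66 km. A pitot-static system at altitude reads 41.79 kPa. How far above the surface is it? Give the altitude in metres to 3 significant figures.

Invert the barometric formula: z = H ln(P₀/P).
P₀/P = 102/41.79 = 2.4408; ln(2.4408) = 0.89233.
z = 7660.0 × 0.89233 = 6835.2 m.

z ≈ 6840 m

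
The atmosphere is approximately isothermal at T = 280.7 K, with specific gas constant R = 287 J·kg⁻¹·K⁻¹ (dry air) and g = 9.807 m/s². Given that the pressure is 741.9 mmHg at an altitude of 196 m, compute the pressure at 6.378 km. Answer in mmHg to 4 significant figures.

P ≈ 349.6 mmHg

Scale height: H = RT/g = 287 × 280.7 / 9.807 = 8214.6 m.
Between two levels, P₂ = P₁ exp(−Δz/H) with Δz = z₂ − z₁.
Δz = 6378.0 − 196.00 = 6182.0 m; Δz/H = 6182.0/8214.6 = 0.75256.
P₂ = 741.9 × exp(−0.75256) = 741.9 × 0.47116 = 349.55 mmHg.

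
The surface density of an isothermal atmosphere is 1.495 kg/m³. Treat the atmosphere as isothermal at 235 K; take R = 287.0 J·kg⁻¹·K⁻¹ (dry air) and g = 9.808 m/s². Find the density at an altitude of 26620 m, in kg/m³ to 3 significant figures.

Scale height: H = RT/g = 287.0 × 235 / 9.808 = 6876.5 m.
In an isothermal atmosphere, density decays like pressure: ρ = ρ₀ exp(−z/H).
z/H = 26620/6876.5 = 3.8712; exp(−3.8712) = 0.020833.
ρ = 1.495 × 0.020833 = 0.031145 kg/m³.

ρ ≈ 0.0311 kg/m³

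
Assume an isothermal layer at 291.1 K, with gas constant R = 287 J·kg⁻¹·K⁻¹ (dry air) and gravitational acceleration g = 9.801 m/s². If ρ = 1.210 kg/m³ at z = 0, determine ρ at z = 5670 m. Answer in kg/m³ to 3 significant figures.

Scale height: H = RT/g = 287 × 291.1 / 9.801 = 8524.2 m.
In an isothermal atmosphere, density decays like pressure: ρ = ρ₀ exp(−z/H).
z/H = 5670.0/8524.2 = 0.66517; exp(−0.66517) = 0.51419.
ρ = 1.210 × 0.51419 = 0.62217 kg/m³.

ρ ≈ 0.622 kg/m³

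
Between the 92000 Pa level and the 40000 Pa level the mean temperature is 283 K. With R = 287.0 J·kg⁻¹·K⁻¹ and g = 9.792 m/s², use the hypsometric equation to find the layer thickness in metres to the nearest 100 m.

Δz ≈ 6900 m

Hypsometric equation: Δz = (R T̄/g) ln(P₁/P₂).
R T̄/g = 287.0 × 283 / 9.792 = 8294.6 m.
ln(92000/40000) = ln(2.3000) = 0.83291.
Δz = 8294.6 × 0.83291 = 6908.7 m.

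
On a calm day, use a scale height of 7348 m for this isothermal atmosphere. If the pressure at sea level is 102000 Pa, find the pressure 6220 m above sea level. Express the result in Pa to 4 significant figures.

Barometric formula: P = P₀ exp(−z/H).
z/H = 6220.0/7348.0 = 0.84649; exp(−0.84649) = 0.42892.
P = 102000 × 0.42892 = 43750 Pa.

P ≈ 43750 Pa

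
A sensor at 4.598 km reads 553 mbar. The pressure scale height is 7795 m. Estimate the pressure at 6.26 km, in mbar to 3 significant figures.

Between two levels, P₂ = P₁ exp(−Δz/H) with Δz = z₂ − z₁.
Δz = 6260.0 − 4598.0 = 1662.0 m; Δz/H = 1662.0/7795.0 = 0.21321.
P₂ = 553 × exp(−0.21321) = 553 × 0.80799 = 446.82 mbar.

P ≈ 447 mbar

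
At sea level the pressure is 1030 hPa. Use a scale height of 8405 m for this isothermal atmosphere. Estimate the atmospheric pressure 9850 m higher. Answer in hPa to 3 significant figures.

P ≈ 319 hPa

Barometric formula: P = P₀ exp(−z/H).
z/H = 9850.0/8405.0 = 1.1719; exp(−1.1719) = 0.30978.
P = 1030 × 0.30978 = 319.07 hPa.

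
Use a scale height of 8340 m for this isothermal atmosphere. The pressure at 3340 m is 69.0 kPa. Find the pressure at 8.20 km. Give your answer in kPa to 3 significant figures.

P ≈ 38.5 kPa

Between two levels, P₂ = P₁ exp(−Δz/H) with Δz = z₂ − z₁.
Δz = 8200.0 − 3340.0 = 4860.0 m; Δz/H = 4860.0/8340.0 = 0.58273.
P₂ = 69.0 × exp(−0.58273) = 69.0 × 0.55837 = 38.528 kPa.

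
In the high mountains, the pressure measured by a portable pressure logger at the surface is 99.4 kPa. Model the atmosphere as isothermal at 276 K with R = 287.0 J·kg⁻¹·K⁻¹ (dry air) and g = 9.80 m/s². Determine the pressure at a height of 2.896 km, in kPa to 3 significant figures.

P ≈ 69.5 kPa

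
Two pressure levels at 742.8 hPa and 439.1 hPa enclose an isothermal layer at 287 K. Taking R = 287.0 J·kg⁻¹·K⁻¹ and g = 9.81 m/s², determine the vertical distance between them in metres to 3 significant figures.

Hypsometric equation: Δz = (R T̄/g) ln(P₁/P₂).
R T̄/g = 287.0 × 287 / 9.81 = 8396.4 m.
ln(742.8/439.1) = ln(1.6916) = 0.52567.
Δz = 8396.4 × 0.52567 = 4413.7 m.

Δz ≈ 4410 m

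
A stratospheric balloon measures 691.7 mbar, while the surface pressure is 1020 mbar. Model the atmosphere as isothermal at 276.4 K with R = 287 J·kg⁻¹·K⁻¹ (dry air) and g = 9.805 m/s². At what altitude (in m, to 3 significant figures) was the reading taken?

Scale height: H = RT/g = 287 × 276.4 / 9.805 = 8090.4 m.
Invert the barometric formula: z = H ln(P₀/P).
P₀/P = 1020/691.7 = 1.4746; ln(1.4746) = 0.38839.
z = 8090.4 × 0.38839 = 3142.2 m.

z ≈ 3140 m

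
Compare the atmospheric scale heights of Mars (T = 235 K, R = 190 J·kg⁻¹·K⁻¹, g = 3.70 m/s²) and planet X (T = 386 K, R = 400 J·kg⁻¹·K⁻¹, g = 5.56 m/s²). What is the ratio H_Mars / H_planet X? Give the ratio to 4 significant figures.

H_Mars/H_planet X ≈ 0.4346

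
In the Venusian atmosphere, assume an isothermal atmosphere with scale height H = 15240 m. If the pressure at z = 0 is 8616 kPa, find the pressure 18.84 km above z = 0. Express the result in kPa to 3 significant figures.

Barometric formula: P = P₀ exp(−z/H).
z/H = 18840/15240 = 1.2362; exp(−1.2362) = 0.29049.
P = 8616 × 0.29049 = 2502.9 kPa.

P ≈ 2500 kPa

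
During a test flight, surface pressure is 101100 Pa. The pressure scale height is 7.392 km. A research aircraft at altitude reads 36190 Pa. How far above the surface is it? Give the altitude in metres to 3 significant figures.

Invert the barometric formula: z = H ln(P₀/P).
P₀/P = 101100/36190 = 2.7936; ln(2.7936) = 1.0273.
z = 7392.0 × 1.0273 = 7593.8 m.

z ≈ 7590 m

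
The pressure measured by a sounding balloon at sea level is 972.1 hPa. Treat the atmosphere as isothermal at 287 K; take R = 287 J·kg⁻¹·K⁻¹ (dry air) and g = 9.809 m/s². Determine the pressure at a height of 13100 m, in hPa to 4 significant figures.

P ≈ 204.3 hPa

Scale height: H = RT/g = 287 × 287 / 9.809 = 8397.3 m.
Barometric formula: P = P₀ exp(−z/H).
z/H = 13100/8397.3 = 1.5600; exp(−1.5600) = 0.21014.
P = 972.1 × 0.21014 = 204.28 hPa.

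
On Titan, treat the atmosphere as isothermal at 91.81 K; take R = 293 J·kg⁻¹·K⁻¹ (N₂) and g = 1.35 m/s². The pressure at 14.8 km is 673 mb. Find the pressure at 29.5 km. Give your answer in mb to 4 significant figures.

Scale height: H = RT/g = 293 × 91.81 / 1.35 = 19926 m.
Between two levels, P₂ = P₁ exp(−Δz/H) with Δz = z₂ − z₁.
Δz = 29500 − 14800 = 14700 m; Δz/H = 14700/19926 = 0.73773.
P₂ = 673 × exp(−0.73773) = 673 × 0.47820 = 321.83 mb.

P ≈ 321.8 mb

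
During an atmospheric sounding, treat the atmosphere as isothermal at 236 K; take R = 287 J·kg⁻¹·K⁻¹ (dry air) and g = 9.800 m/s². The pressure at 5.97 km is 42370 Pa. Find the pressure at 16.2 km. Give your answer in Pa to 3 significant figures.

Scale height: H = RT/g = 287 × 236 / 9.800 = 6911.4 m.
Between two levels, P₂ = P₁ exp(−Δz/H) with Δz = z₂ − z₁.
Δz = 16200 − 5970.0 = 10230 m; Δz/H = 10230/6911.4 = 1.4802.
P₂ = 42370 × exp(−1.4802) = 42370 × 0.22759 = 9643.0 Pa.

P ≈ 9640 Pa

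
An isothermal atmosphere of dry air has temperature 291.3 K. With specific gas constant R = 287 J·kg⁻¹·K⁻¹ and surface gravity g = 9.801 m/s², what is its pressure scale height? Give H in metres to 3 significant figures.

The scale height of an isothermal atmosphere is H = RT/g.
H = 287 × 291.3 / 9.801 = 83603/9.801 = 8530.0 m.

H ≈ 8530 m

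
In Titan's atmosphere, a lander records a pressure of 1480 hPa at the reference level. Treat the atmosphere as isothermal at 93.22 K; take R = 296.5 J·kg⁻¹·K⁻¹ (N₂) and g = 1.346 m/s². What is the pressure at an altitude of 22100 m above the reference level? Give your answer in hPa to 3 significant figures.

P ≈ 505 hPa

Scale height: H = RT/g = 296.5 × 93.22 / 1.346 = 20535 m.
Barometric formula: P = P₀ exp(−z/H).
z/H = 22100/20535 = 1.0762; exp(−1.0762) = 0.34089.
P = 1480 × 0.34089 = 504.52 hPa.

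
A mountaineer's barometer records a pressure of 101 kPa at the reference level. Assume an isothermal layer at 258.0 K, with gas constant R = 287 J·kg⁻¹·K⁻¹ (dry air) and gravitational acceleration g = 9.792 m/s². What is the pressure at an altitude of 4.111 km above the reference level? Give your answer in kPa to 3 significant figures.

Scale height: H = RT/g = 287 × 258.0 / 9.792 = 7561.9 m.
Barometric formula: P = P₀ exp(−z/H).
z/H = 4111.0/7561.9 = 0.54365; exp(−0.54365) = 0.58063.
P = 101 × 0.58063 = 58.644 kPa.

P ≈ 58.6 kPa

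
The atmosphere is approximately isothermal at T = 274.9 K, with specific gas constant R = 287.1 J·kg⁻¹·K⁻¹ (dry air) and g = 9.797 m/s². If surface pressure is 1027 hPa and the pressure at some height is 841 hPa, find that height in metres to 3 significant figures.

Scale height: H = RT/g = 287.1 × 274.9 / 9.797 = 8055.9 m.
Invert the barometric formula: z = H ln(P₀/P).
P₀/P = 1027/841 = 1.2212; ln(1.2212) = 0.19983.
z = 8055.9 × 0.19983 = 1609.8 m.

z ≈ 1610 m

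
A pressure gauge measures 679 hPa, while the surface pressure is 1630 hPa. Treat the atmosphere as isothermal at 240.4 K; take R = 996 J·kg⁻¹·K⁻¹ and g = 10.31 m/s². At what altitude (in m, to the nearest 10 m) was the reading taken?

z ≈ 20340 m

Scale height: H = RT/g = 996 × 240.4 / 10.31 = 23224 m.
Invert the barometric formula: z = H ln(P₀/P).
P₀/P = 1630/679 = 2.4006; ln(2.4006) = 0.87572.
z = 23224 × 0.87572 = 20338 m.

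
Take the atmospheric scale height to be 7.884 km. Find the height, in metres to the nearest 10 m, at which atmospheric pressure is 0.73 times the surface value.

Set P/P₀ = exp(−z/H) = 0.73, so z = −H ln(0.73).
−ln(0.73) = 0.31471; z = 7884.0 × 0.31471 = 2481.2 m.

z ≈ 2480 m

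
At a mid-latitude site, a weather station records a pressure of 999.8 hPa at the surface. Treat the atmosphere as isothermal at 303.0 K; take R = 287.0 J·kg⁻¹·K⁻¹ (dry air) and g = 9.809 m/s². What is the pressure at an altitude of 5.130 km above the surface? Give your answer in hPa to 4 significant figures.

Scale height: H = RT/g = 287.0 × 303.0 / 9.809 = 8865.4 m.
Barometric formula: P = P₀ exp(−z/H).
z/H = 5130.0/8865.4 = 0.57865; exp(−0.57865) = 0.56065.
P = 999.8 × 0.56065 = 560.54 hPa.

P ≈ 560.5 hPa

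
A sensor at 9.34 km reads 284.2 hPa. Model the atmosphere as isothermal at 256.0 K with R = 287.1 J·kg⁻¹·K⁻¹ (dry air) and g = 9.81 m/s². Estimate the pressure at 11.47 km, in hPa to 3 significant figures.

Scale height: H = RT/g = 287.1 × 256.0 / 9.81 = 7492.1 m.
Between two levels, P₂ = P₁ exp(−Δz/H) with Δz = z₂ − z₁.
Δz = 11470 − 9340.0 = 2130.0 m; Δz/H = 2130.0/7492.1 = 0.28430.
P₂ = 284.2 × exp(−0.28430) = 284.2 × 0.75254 = 213.87 hPa.

P ≈ 214 hPa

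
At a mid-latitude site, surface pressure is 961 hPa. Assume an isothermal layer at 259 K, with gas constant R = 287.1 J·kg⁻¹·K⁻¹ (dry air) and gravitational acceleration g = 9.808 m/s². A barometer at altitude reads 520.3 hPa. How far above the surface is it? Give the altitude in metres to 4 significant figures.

z ≈ 4652 m

Scale height: H = RT/g = 287.1 × 259 / 9.808 = 7581.5 m.
Invert the barometric formula: z = H ln(P₀/P).
P₀/P = 961/520.3 = 1.8470; ln(1.8470) = 0.61356.
z = 7581.5 × 0.61356 = 4651.7 m.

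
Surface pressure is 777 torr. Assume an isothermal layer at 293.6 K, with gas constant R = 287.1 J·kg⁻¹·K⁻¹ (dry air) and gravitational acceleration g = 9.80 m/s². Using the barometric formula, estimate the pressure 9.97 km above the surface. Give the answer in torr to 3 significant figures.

P ≈ 244 torr

Scale height: H = RT/g = 287.1 × 293.6 / 9.80 = 8601.3 m.
Barometric formula: P = P₀ exp(−z/H).
z/H = 9970.0/8601.3 = 1.1591; exp(−1.1591) = 0.31377.
P = 777 × 0.31377 = 243.80 torr.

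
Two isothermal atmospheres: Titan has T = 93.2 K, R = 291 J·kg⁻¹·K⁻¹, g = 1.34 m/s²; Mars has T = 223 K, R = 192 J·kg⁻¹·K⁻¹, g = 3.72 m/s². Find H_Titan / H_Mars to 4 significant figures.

H = RT/g for each body.
H_Titan = 291 × 93.2 / 1.34 = 20240 m.
H_Mars = 192 × 223 / 3.72 = 11510 m.
H_Titan/H_Mars = 20240/11510 = 1.7585.

H_Titan/H_Mars ≈ 1.758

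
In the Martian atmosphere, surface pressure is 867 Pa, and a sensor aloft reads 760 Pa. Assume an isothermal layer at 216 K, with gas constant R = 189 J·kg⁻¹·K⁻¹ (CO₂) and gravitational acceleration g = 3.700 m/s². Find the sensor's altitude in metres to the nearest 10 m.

Scale height: H = RT/g = 189 × 216 / 3.700 = 11034 m.
Invert the barometric formula: z = H ln(P₀/P).
P₀/P = 867/760 = 1.1408; ln(1.1408) = 0.13173.
z = 11034 × 0.13173 = 1453.5 m.

z ≈ 1450 m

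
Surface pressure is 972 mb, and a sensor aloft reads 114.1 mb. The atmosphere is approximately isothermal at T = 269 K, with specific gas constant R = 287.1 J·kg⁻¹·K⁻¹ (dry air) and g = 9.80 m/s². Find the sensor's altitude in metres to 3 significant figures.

Scale height: H = RT/g = 287.1 × 269 / 9.80 = 7880.6 m.
Invert the barometric formula: z = H ln(P₀/P).
P₀/P = 972/114.1 = 8.5188; ln(8.5188) = 2.1423.
z = 7880.6 × 2.1423 = 16883 m.

z ≈ 16900 m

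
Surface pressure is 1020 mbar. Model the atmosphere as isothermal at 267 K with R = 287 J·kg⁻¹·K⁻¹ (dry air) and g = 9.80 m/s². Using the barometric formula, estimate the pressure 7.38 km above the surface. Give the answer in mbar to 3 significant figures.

Scale height: H = RT/g = 287 × 267 / 9.80 = 7819.3 m.
Barometric formula: P = P₀ exp(−z/H).
z/H = 7380.0/7819.3 = 0.94382; exp(−0.94382) = 0.38914.
P = 1020 × 0.38914 = 396.92 mbar.

P ≈ 397 mbar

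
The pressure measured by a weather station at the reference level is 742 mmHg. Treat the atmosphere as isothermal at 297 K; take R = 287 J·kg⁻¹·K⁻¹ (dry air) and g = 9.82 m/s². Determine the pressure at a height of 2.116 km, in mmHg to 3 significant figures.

P ≈ 581 mmHg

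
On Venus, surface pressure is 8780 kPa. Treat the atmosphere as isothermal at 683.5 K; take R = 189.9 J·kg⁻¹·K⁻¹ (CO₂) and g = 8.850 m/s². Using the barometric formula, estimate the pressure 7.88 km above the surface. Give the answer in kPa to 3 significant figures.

Scale height: H = RT/g = 189.9 × 683.5 / 8.850 = 14666 m.
Barometric formula: P = P₀ exp(−z/H).
z/H = 7880.0/14666 = 0.53730; exp(−0.53730) = 0.58432.
P = 8780 × 0.58432 = 5130.3 kPa.

P ≈ 5130 kPa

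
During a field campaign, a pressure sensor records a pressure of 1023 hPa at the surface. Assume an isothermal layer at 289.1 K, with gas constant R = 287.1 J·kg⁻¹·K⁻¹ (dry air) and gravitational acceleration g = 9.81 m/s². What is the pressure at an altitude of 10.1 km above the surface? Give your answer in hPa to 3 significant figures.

P ≈ 310 hPa

Scale height: H = RT/g = 287.1 × 289.1 / 9.81 = 8460.8 m.
Barometric formula: P = P₀ exp(−z/H).
z/H = 10100/8460.8 = 1.1937; exp(−1.1937) = 0.30310.
P = 1023 × 0.30310 = 310.07 hPa.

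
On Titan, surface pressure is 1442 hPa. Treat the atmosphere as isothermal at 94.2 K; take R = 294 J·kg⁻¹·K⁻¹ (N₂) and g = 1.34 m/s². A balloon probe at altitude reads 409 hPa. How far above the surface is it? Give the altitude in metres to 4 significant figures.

z ≈ 26040 m

Scale height: H = RT/g = 294 × 94.2 / 1.34 = 20668 m.
Invert the barometric formula: z = H ln(P₀/P).
P₀/P = 1442/409 = 3.5257; ln(3.5257) = 1.2601.
z = 20668 × 1.2601 = 26044 m.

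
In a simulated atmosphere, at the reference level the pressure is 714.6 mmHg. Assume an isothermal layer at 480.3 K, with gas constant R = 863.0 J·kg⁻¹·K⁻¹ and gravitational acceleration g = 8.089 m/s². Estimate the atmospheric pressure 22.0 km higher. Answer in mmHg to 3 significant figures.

P ≈ 465 mmHg

Scale height: H = RT/g = 863.0 × 480.3 / 8.089 = 51242 m.
Barometric formula: P = P₀ exp(−z/H).
z/H = 22000/51242 = 0.42934; exp(−0.42934) = 0.65094.
P = 714.6 × 0.65094 = 465.16 mmHg.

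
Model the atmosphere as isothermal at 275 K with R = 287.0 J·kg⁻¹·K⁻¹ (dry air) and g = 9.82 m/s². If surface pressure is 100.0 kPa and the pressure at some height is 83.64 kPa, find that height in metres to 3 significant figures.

Scale height: H = RT/g = 287.0 × 275 / 9.82 = 8037.2 m.
Invert the barometric formula: z = H ln(P₀/P).
P₀/P = 100.0/83.64 = 1.1956; ln(1.1956) = 0.17865.
z = 8037.2 × 0.17865 = 1435.8 m.

z ≈ 1440 m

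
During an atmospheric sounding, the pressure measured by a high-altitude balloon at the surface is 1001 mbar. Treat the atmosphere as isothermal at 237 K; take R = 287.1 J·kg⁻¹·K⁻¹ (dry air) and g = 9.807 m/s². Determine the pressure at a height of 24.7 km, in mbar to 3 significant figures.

Scale height: H = RT/g = 287.1 × 237 / 9.807 = 6938.2 m.
Barometric formula: P = P₀ exp(−z/H).
z/H = 24700/6938.2 = 3.5600; exp(−3.5600) = 0.028439.
P = 1001 × 0.028439 = 28.467 mbar.

P ≈ 28.5 mbar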